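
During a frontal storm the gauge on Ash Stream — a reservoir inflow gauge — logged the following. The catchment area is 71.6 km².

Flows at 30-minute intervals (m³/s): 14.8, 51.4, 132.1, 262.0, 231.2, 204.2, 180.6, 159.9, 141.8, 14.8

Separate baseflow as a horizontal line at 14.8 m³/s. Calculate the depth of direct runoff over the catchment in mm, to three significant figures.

d ≈ 31.3 mm

Direct runoff: 0.0, 36.6, 117.3, 247.2, 216.4, 189.4, 165.8, 145.1, 127.0, 0.0 m³/s; ΣQ_DR = 1245 m³/s.
V = ΣQ_DR · Δt = 1245 × 1800 s = 2.241 × 10^6 m³.
Over A = 71.6 km², depth = V / A = 31.3 mm.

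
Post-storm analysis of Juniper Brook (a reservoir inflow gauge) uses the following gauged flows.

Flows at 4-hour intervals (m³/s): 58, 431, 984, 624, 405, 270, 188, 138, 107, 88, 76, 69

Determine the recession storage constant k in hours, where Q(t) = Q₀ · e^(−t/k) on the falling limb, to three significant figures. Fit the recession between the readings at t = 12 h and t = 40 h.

k ≈ 13.3 h

On the falling limb, Q drops from 624 to 76 m³/s between t = 12 h and t = 40 h (Δt = 28 h).
k = −Δt / ln(Q₂/Q₁) = −28 / ln(76/624) = 13.3 h.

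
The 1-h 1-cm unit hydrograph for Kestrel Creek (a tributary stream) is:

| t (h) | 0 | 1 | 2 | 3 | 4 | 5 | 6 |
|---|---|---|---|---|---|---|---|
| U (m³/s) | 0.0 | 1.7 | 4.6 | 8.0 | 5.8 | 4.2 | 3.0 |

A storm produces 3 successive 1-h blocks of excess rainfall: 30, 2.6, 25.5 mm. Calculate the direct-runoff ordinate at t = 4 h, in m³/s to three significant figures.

By discrete convolution, Q_j = Σ (P_i / 10 mm) · U_{j−i}.
At t = 4 h (j=4): Q = (30/10)·5.8 + (2.6/10)·8.0 + (25.5/10)·4.6 = 31.2 m³/s.

Q ≈ 31.2 m³/s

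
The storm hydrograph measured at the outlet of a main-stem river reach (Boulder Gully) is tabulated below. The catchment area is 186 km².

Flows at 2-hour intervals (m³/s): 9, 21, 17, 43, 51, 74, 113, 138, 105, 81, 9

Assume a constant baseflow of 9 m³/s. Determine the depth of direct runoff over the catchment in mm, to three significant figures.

Direct runoff: 0.0, 12.0, 8.0, 34.0, 42.0, 65.0, 104.0, 129.0, 96.0, 72.0, 0.0 m³/s; ΣQ_DR = 562.0 m³/s.
V = ΣQ_DR · Δt = 562.0 × 7200 s = 4.046 × 10^6 m³.
Over A = 186 km², depth = V / A = 21.8 mm.

d ≈ 21.8 mm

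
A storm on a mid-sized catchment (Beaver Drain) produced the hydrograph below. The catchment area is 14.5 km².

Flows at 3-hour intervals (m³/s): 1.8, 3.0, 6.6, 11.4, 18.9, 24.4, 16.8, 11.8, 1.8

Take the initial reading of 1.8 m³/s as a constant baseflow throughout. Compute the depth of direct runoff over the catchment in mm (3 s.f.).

Direct runoff: 0.0, 1.2, 4.8, 9.6, 17.1, 22.6, 15.0, 10.0, 0.0 m³/s; ΣQ_DR = 80.30 m³/s.
V = ΣQ_DR · Δt = 80.30 × 10800 s = 8.672 × 10^5 m³.
Over A = 14.5 km², depth = V / A = 59.8 mm.

d ≈ 59.8 mm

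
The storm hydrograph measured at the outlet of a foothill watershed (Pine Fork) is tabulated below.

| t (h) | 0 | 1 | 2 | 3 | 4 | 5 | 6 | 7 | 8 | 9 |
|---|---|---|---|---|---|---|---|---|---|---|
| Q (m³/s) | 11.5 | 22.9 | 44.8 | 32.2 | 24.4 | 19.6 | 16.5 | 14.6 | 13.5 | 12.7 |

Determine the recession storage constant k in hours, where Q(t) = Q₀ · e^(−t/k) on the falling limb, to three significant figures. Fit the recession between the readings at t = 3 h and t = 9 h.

On the falling limb, Q drops from 32.2 to 12.7 m³/s between t = 3 h and t = 9 h (Δt = 6 h).
k = −Δt / ln(Q₂/Q₁) = −6 / ln(12.7/32.2) = 6.45 h.

k ≈ 6.45 h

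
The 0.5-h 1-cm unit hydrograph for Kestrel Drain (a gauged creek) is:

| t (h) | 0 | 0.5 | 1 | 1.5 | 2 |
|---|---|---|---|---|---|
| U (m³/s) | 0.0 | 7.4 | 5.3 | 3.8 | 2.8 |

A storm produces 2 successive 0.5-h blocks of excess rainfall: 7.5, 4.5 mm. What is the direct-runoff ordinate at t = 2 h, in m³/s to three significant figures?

Q ≈ 3.81 m³/s

By discrete convolution, Q_j = Σ (P_i / 10 mm) · U_{j−i}.
At t = 2 h (j=4): Q = (7.5/10)·2.8 + (4.5/10)·3.8 = 3.81 m³/s.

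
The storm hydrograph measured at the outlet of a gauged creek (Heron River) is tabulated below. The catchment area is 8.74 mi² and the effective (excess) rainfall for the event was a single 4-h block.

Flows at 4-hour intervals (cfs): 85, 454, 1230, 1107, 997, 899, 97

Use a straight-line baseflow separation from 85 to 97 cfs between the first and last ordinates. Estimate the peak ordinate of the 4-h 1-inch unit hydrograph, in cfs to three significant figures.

U_p ≈ 380 cfs

Direct runoff: 0.00, 367.00, 1141.00, 1016.00, 904.00, 804.00, 0.00 cfs; ΣQ_DR = 4232 cfs, peak = 1141.00 cfs.
Runoff depth d = ΣQ_DR·Δt / A = 4232 × 14400 / (8.74 mi²) = 3.001 in.
The 1-inch UH is the DRH scaled by (1 in)/d, so U_p = 1141.00 × 1/3.001 = 380 cfs.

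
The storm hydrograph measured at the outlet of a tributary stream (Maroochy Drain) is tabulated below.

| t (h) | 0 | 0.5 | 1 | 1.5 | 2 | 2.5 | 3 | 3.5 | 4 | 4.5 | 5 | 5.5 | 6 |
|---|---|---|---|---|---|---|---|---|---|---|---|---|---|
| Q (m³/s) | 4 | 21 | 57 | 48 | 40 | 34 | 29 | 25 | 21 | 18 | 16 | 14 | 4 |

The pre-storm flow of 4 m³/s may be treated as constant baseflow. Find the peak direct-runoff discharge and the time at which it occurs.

Subtracting baseflow gives direct-runoff ordinates: 0.0, 17.0, 53.0, 44.0, 36.0, 30.0, 25.0, 21.0, 17.0, 14.0, 12.0, 10.0, 0.0 m³/s.
The maximum is 53.0 m³/s, occurring at the reading for t = 1 h.

Q_p = 53.0 m³/s at t = 1 h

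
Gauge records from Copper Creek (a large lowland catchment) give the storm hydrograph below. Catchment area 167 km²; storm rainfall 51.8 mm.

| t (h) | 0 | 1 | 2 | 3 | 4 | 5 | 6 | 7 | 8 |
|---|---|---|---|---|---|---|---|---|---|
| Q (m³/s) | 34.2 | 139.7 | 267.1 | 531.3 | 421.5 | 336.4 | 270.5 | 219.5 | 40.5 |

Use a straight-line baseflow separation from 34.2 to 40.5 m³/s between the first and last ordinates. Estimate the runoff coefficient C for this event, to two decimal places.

C ≈ 0.80

ΣQ_DR = 1925 m³/s; V = ΣQ_DR·Δt = 6.928 × 10^6 m³.
Runoff depth d = V / A = 41.49 mm.
C = d / P = 41.49 / 51.8 = 0.80.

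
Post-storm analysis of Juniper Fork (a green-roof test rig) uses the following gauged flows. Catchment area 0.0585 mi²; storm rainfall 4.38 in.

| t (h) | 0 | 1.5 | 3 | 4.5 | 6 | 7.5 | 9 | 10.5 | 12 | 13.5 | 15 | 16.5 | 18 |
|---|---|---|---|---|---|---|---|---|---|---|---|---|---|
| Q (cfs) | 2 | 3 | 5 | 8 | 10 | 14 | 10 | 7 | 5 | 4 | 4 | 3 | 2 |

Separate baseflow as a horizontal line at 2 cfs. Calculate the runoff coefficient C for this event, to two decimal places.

ΣQ_DR = 51.00 cfs; V = ΣQ_DR·Δt = 2.754 × 10^5 ft³.
Runoff depth d = V / A = 2.026 in.
C = d / P = 2.026 / 4.38 = 0.46.

C ≈ 0.46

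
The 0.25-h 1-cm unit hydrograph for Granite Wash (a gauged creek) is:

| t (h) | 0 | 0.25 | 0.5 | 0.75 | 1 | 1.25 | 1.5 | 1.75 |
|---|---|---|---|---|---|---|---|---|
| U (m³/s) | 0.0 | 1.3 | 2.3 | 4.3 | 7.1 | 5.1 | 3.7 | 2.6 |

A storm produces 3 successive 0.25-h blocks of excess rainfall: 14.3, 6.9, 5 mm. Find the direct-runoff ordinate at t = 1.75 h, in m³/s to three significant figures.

Q ≈ 8.82 m³/s

By discrete convolution, Q_j = Σ (P_i / 10 mm) · U_{j−i}.
At t = 1.75 h (j=7): Q = (14.3/10)·2.6 + (6.9/10)·3.7 + (5/10)·5.1 = 8.82 m³/s.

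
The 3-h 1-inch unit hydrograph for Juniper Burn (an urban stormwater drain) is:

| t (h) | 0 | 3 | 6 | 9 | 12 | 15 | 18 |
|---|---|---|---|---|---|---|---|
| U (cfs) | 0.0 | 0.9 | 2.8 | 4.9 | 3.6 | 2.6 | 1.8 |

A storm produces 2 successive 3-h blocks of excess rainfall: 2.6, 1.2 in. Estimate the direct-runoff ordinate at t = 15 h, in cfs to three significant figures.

Q ≈ 11.1 cfs

By discrete convolution, Q_j = Σ (P_i / 1 in) · U_{j−i}.
At t = 15 h (j=5): Q = (2.6/1)·2.6 + (1.2/1)·3.6 = 11.1 cfs.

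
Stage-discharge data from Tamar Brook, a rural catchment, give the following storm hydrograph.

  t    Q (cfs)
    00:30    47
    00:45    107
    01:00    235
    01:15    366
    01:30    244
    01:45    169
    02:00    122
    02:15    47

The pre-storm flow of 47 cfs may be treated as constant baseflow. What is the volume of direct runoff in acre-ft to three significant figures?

V ≈ 19.9 acre-ft

Direct-runoff ordinates (Q − Q_b): 0.0, 60.0, 188.0, 319.0, 197.0, 122.0, 75.0, 0.0 cfs.
ΣQ_DR = 961.0 cfs.
With Δt = 0.25 h = 900 s, V = ΣQ_DR · Δt = 961.0 × 900 = 8.65 × 10^5 ft³ = 19.9 acre-ft.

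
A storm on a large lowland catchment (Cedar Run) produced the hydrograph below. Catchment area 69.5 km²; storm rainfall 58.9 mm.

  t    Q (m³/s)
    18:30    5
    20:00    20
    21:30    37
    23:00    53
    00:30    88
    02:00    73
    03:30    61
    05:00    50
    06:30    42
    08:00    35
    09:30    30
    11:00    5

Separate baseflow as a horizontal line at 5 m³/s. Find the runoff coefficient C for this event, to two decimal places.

C ≈ 0.58

ΣQ_DR = 439.0 m³/s; V = ΣQ_DR·Δt = 2.371 × 10^6 m³.
Runoff depth d = V / A = 34.11 mm.
C = d / P = 34.11 / 58.9 = 0.58.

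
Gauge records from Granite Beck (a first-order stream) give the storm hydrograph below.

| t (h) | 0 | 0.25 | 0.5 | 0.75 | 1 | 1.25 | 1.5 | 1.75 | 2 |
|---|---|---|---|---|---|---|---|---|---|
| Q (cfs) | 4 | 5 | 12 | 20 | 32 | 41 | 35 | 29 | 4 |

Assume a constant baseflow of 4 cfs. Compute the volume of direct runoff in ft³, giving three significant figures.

Direct-runoff ordinates (Q − Q_b): 0.0, 1.0, 8.0, 16.0, 28.0, 37.0, 31.0, 25.0, 0.0 cfs.
ΣQ_DR = 146.0 cfs.
With Δt = 0.25 h = 900 s, V = ΣQ_DR · Δt = 146.0 × 900 = 1.31 × 10^5 ft³.

V ≈ 1.31 × 10^5 ft³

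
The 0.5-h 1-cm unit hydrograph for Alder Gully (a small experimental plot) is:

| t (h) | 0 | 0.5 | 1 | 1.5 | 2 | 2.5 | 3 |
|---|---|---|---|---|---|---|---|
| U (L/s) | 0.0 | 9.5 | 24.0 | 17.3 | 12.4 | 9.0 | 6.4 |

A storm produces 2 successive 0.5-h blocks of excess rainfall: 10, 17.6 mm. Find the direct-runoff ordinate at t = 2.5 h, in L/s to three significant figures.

By discrete convolution, Q_j = Σ (P_i / 10 mm) · U_{j−i}.
At t = 2.5 h (j=5): Q = (10/10)·9.0 + (17.6/10)·12.4 = 30.8 L/s.

Q ≈ 30.8 L/s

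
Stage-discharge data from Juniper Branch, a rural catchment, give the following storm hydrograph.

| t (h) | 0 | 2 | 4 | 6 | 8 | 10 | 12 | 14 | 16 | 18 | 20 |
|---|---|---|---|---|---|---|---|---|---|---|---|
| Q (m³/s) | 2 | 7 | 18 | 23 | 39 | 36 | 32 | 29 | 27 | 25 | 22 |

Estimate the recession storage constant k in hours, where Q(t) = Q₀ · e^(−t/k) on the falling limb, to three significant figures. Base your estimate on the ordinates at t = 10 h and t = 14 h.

On the falling limb, Q drops from 36 to 29 m³/s between t = 10 h and t = 14 h (Δt = 4 h).
k = −Δt / ln(Q₂/Q₁) = −4 / ln(29/36) = 18.5 h.

k ≈ 18.5 h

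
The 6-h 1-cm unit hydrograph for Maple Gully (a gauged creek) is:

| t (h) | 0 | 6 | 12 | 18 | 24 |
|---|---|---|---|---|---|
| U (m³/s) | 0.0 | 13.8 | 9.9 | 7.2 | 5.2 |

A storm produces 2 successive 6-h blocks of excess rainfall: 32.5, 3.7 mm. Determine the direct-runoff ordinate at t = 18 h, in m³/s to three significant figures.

Q ≈ 27.1 m³/s

By discrete convolution, Q_j = Σ (P_i / 10 mm) · U_{j−i}.
At t = 18 h (j=3): Q = (32.5/10)·7.2 + (3.7/10)·9.9 = 27.1 m³/s.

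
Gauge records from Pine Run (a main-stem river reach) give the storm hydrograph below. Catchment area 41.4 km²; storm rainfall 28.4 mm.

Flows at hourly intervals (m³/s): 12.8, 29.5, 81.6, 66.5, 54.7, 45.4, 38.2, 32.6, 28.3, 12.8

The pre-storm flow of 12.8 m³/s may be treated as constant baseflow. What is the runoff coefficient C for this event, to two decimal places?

ΣQ_DR = 274.4 m³/s; V = ΣQ_DR·Δt = 9.878 × 10^5 m³.
Runoff depth d = V / A = 23.86 mm.
C = d / P = 23.86 / 28.4 = 0.84.

C ≈ 0.84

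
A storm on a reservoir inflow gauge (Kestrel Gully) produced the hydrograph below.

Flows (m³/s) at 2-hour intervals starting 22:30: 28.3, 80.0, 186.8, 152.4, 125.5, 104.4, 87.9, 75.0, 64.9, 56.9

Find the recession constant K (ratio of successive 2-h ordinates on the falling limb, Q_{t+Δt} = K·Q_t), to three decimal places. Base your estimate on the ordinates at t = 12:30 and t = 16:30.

Using the recession-limb readings at t = 12:30 and t = 16:30: Q falls from 75.0 to 56.9 m³/s over 2 intervals.
K = (Q₂/Q₁)^(1/2) = (56.9/75.0)^(1/2) = 0.871.

K ≈ 0.871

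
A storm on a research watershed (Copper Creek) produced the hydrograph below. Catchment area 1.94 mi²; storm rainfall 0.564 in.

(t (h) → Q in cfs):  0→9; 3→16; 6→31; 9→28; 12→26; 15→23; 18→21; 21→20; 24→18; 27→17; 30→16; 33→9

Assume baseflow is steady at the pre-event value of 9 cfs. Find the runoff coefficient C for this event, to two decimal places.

ΣQ_DR = 126.0 cfs; V = ΣQ_DR·Δt = 1.361 × 10^6 ft³.
Runoff depth d = V / A = 0.3019 in.
C = d / P = 0.3019 / 0.564 = 0.54.

C ≈ 0.54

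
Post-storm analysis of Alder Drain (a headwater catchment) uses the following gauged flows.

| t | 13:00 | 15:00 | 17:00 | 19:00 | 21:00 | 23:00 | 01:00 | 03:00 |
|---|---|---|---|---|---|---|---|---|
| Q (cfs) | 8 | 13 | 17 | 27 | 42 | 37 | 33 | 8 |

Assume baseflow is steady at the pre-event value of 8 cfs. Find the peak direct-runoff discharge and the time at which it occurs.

Q_p = 34.0 cfs at t = 21:00

Subtracting baseflow gives direct-runoff ordinates: 0.0, 5.0, 9.0, 19.0, 34.0, 29.0, 25.0, 0.0 cfs.
The maximum is 34.0 cfs, occurring at the reading for t = 21:00.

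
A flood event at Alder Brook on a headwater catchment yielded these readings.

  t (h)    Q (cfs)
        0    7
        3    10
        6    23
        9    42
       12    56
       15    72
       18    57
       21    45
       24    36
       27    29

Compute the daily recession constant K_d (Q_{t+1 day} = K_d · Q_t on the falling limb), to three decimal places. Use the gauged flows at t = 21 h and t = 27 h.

K_d ≈ 0.172

Between t = 21 h and t = 27 h the flow falls from 45 to 29 cfs over 2×3 h = 6 h.
Per-interval ratio K = (29/45)^(1/2) = 0.8028; K_d = K^(24/3) = 0.172.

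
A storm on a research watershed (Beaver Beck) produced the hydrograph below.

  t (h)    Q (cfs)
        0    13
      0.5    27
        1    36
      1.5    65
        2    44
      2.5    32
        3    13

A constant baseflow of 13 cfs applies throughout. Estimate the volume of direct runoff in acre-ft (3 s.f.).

V ≈ 5.74 acre-ft

Direct-runoff ordinates (Q − Q_b): 0.0, 14.0, 23.0, 52.0, 31.0, 19.0, 0.0 cfs.
ΣQ_DR = 139.0 cfs.
With Δt = 0.5 h = 1800 s, V = ΣQ_DR · Δt = 139.0 × 1800 = 2.50 × 10^5 ft³ = 5.74 acre-ft.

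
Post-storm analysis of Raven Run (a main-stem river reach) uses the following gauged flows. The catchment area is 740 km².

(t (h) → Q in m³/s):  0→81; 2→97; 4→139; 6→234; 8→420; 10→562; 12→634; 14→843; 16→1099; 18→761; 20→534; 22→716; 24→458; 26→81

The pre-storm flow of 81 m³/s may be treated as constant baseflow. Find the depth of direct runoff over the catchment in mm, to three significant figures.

d ≈ 53.8 mm

Direct runoff: 0.0, 16.0, 58.0, 153.0, 339.0, 481.0, 553.0, 762.0, 1018.0, 680.0, 453.0, 635.0, 377.0, 0.0 m³/s; ΣQ_DR = 5525 m³/s.
V = ΣQ_DR · Δt = 5525 × 7200 s = 3.978 × 10^7 m³.
Over A = 740 km², depth = V / A = 53.8 mm.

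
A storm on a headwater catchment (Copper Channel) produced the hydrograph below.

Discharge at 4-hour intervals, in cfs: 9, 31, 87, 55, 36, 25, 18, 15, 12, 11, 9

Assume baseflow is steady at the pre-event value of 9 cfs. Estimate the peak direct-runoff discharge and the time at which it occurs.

Subtracting baseflow gives direct-runoff ordinates: 0.0, 22.0, 78.0, 46.0, 27.0, 16.0, 9.0, 6.0, 3.0, 2.0, 0.0 cfs.
The maximum is 78.0 cfs, occurring at the reading for t = 8 h.

Q_p = 78.0 cfs at t = 8 h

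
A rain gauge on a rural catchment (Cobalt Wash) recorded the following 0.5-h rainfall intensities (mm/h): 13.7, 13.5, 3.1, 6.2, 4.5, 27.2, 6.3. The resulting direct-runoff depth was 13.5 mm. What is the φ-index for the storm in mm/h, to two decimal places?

φ ≈ 9.13 mm/h

Only the 3 blocks with intensity above φ contribute runoff: 13.7, 13.5, 27.2 mm/h.
Σ(I−φ)·Δt = d  ⇒  (13.7+13.5+27.2 − 3φ)·0.5 = 13.5
φ = (54.40 − 13.5/0.5) / 3 = 9.13 mm/h.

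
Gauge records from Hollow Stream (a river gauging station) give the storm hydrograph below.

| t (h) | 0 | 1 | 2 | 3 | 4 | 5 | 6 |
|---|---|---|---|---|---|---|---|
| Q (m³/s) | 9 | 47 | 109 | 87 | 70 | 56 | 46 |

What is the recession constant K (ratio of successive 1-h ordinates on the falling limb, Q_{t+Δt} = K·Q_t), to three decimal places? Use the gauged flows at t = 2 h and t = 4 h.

Using the recession-limb readings at t = 2 h and t = 4 h: Q falls from 109 to 70 m³/s over 2 intervals.
K = (Q₂/Q₁)^(1/2) = (70/109)^(1/2) = 0.801.

K ≈ 0.801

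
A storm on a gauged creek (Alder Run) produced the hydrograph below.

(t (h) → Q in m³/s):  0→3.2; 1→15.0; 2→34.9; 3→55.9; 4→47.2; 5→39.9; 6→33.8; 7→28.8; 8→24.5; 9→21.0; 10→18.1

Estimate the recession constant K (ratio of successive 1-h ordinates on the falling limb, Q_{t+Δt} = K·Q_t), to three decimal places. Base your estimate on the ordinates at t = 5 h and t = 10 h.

K ≈ 0.854

Using the recession-limb readings at t = 5 h and t = 10 h: Q falls from 39.9 to 18.1 m³/s over 5 intervals.
K = (Q₂/Q₁)^(1/5) = (18.1/39.9)^(1/5) = 0.854.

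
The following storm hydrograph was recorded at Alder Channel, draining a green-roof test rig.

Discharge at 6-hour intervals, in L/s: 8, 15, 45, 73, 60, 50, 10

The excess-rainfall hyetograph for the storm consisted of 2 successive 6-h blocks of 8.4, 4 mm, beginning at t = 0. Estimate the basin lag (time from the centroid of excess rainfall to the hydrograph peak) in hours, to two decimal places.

Centroid of excess rainfall: t_c = Σ P_i·t̄_i / ΣP_i = 4.9355 h (block centres at 3, 9 h).
Hydrograph peak occurs at t = 18 h, so basin lag t_L = 18 − 4.9355 = 13.06 h.

t_L ≈ 13.06 h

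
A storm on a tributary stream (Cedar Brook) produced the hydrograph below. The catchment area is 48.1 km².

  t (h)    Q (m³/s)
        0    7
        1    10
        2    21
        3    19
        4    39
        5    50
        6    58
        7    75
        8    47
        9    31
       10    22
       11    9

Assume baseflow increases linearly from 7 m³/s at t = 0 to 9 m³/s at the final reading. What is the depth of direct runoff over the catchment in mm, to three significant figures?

d ≈ 21.9 mm

Direct runoff: 0.00, 2.82, 13.64, 11.45, 31.27, 42.09, 49.91, 66.73, 38.55, 22.36, 13.18, 0.00 m³/s; ΣQ_DR = 292.0 m³/s.
V = ΣQ_DR · Δt = 292.0 × 3600 s = 1.051 × 10^6 m³.
Over A = 48.1 km², depth = V / A = 21.9 mm.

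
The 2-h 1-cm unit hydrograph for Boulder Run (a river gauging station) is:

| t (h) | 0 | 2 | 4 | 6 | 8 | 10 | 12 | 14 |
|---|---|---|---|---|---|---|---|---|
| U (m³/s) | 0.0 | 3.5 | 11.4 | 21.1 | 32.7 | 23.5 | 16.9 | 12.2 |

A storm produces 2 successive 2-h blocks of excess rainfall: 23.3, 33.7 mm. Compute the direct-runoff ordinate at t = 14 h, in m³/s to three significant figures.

By discrete convolution, Q_j = Σ (P_i / 10 mm) · U_{j−i}.
At t = 14 h (j=7): Q = (23.3/10)·12.2 + (33.7/10)·16.9 = 85.4 m³/s.

Q ≈ 85.4 m³/s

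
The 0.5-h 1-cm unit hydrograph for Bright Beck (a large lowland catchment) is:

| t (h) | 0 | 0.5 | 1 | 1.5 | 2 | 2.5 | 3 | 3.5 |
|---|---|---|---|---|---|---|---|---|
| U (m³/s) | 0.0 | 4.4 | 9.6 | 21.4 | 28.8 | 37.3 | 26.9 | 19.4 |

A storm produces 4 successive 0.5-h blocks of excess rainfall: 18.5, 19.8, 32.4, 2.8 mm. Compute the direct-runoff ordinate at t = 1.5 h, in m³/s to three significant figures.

By discrete convolution, Q_j = Σ (P_i / 10 mm) · U_{j−i}.
At t = 1.5 h (j=3): Q = (18.5/10)·21.4 + (19.8/10)·9.6 + (32.4/10)·4.4 + (2.8/10)·0.0 = 72.9 m³/s.

Q ≈ 72.9 m³/s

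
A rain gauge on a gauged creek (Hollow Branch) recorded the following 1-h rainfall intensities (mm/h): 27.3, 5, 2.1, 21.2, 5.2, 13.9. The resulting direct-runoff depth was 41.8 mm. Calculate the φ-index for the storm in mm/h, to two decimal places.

φ ≈ 6.87 mm/h

Only the 3 blocks with intensity above φ contribute runoff: 27.3, 21.2, 13.9 mm/h.
Σ(I−φ)·Δt = d  ⇒  (27.3+21.2+13.9 − 3φ)·1 = 41.8
φ = (62.40 − 41.8/1) / 3 = 6.87 mm/h.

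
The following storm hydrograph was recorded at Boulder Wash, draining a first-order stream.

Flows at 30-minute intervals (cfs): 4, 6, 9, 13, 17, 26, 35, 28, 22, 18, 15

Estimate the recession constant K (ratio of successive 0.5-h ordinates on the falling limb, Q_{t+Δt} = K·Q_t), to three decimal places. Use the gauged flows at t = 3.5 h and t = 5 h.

Using the recession-limb readings at t = 3.5 h and t = 5 h: Q falls from 28 to 15 cfs over 3 intervals.
K = (Q₂/Q₁)^(1/3) = (15/28)^(1/3) = 0.812.

K ≈ 0.812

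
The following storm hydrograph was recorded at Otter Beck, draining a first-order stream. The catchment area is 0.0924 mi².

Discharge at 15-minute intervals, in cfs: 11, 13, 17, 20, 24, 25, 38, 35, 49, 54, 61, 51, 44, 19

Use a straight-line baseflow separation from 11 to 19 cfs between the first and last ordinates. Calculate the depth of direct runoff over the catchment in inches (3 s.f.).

d ≈ 1.05 in

Direct runoff: 0.00, 1.38, 4.77, 7.15, 10.54, 10.92, 23.31, 19.69, 33.08, 37.46, 43.85, 33.23, 25.62, 0.00 cfs; ΣQ_DR = 251.0 cfs.
V = ΣQ_DR · Δt = 251.0 × 900 s = 2.259 × 10^5 ft³.
Over A = 0.0924 mi², depth = V / A = 1.05 in.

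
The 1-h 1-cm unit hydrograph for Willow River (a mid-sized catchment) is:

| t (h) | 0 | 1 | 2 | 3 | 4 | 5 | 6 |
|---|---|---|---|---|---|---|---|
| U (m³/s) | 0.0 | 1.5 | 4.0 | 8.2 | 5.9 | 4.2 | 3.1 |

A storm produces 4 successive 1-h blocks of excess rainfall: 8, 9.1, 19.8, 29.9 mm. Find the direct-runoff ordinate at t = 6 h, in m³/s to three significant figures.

Q ≈ 42.5 m³/s

By discrete convolution, Q_j = Σ (P_i / 10 mm) · U_{j−i}.
At t = 6 h (j=6): Q = (8/10)·3.1 + (9.1/10)·4.2 + (19.8/10)·5.9 + (29.9/10)·8.2 = 42.5 m³/s.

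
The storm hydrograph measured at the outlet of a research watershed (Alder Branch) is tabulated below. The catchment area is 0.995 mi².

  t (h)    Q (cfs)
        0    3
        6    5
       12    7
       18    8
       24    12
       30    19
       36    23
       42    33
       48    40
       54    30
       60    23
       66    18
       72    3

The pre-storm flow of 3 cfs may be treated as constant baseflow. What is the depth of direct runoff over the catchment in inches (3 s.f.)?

d ≈ 1.73 in

Direct runoff: 0.0, 2.0, 4.0, 5.0, 9.0, 16.0, 20.0, 30.0, 37.0, 27.0, 20.0, 15.0, 0.0 cfs; ΣQ_DR = 185.0 cfs.
V = ΣQ_DR · Δt = 185.0 × 21600 s = 3.996 × 10^6 ft³.
Over A = 0.995 mi², depth = V / A = 1.73 in.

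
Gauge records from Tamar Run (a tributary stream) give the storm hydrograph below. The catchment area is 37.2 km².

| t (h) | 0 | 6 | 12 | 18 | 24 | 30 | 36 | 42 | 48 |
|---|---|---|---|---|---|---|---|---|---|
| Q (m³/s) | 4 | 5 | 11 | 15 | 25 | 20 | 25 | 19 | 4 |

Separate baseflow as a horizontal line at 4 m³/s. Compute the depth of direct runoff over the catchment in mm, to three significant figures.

Direct runoff: 0.0, 1.0, 7.0, 11.0, 21.0, 16.0, 21.0, 15.0, 0.0 m³/s; ΣQ_DR = 92.00 m³/s.
V = ΣQ_DR · Δt = 92.00 × 21600 s = 1.987 × 10^6 m³.
Over A = 37.2 km², depth = V / A = 53.4 mm.

d ≈ 53.4 mm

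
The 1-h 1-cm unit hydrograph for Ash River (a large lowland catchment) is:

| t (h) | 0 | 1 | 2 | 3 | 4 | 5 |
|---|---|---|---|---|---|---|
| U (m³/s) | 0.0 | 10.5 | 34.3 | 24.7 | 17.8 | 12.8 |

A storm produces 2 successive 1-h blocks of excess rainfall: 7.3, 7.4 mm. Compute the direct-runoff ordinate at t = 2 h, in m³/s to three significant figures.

Q ≈ 32.8 m³/s

By discrete convolution, Q_j = Σ (P_i / 10 mm) · U_{j−i}.
At t = 2 h (j=2): Q = (7.3/10)·34.3 + (7.4/10)·10.5 = 32.8 m³/s.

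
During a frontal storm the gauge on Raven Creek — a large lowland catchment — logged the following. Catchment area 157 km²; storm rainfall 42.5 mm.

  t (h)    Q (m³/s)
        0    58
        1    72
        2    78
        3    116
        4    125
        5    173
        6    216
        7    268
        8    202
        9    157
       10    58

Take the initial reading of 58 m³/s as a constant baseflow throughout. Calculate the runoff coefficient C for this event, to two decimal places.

C ≈ 0.48

ΣQ_DR = 885.0 m³/s; V = ΣQ_DR·Δt = 3.186 × 10^6 m³.
Runoff depth d = V / A = 20.29 mm.
C = d / P = 20.29 / 42.5 = 0.48.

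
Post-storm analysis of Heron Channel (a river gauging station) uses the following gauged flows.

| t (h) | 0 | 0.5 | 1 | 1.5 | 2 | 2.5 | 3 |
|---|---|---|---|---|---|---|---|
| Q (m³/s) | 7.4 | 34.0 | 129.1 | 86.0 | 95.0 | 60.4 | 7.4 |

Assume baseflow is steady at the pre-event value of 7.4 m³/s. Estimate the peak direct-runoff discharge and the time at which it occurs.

Q_p = 121.7 m³/s at t = 1 h

Subtracting baseflow gives direct-runoff ordinates: 0.0, 26.6, 121.7, 78.6, 87.6, 53.0, 0.0 m³/s.
The maximum is 121.7 m³/s, occurring at the reading for t = 1 h.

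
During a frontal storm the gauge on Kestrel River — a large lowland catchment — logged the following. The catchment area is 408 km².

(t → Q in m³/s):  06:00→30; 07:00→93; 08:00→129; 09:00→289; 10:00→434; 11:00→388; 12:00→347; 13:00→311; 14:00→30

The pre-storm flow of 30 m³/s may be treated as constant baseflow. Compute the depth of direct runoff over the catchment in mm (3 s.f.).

Direct runoff: 0.0, 63.0, 99.0, 259.0, 404.0, 358.0, 317.0, 281.0, 0.0 m³/s; ΣQ_DR = 1781 m³/s.
V = ΣQ_DR · Δt = 1781 × 3600 s = 6.412 × 10^6 m³.
Over A = 408 km², depth = V / A = 15.7 mm.

d ≈ 15.7 mm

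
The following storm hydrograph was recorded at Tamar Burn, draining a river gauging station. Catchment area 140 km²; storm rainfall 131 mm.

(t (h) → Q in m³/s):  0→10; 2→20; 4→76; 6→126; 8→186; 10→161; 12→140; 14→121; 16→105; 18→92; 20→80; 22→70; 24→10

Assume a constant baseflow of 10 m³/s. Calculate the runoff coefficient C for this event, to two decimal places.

ΣQ_DR = 1067 m³/s; V = ΣQ_DR·Δt = 7.682 × 10^6 m³.
Runoff depth d = V / A = 54.87 mm.
C = d / P = 54.87 / 131 = 0.42.

C ≈ 0.42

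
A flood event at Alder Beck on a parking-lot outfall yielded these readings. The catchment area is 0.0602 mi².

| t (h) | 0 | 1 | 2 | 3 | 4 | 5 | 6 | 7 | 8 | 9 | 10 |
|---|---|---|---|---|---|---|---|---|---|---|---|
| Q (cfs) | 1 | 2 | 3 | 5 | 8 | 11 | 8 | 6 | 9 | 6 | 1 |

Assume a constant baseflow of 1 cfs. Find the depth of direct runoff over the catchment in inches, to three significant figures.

Direct runoff: 0.0, 1.0, 2.0, 4.0, 7.0, 10.0, 7.0, 5.0, 8.0, 5.0, 0.0 cfs; ΣQ_DR = 49.00 cfs.
V = ΣQ_DR · Δt = 49.00 × 3600 s = 1.764 × 10^5 ft³.
Over A = 0.0602 mi², depth = V / A = 1.26 in.

d ≈ 1.26 in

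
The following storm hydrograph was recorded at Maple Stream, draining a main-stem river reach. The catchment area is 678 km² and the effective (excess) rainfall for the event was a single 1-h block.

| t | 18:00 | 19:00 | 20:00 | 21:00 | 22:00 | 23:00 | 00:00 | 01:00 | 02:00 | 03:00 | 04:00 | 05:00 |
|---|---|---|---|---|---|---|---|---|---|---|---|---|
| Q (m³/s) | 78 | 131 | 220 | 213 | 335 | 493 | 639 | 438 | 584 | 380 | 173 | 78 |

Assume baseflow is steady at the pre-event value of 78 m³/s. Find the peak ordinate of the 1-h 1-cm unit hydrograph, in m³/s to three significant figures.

U_p ≈ 374 m³/s

Direct runoff: 0.0, 53.0, 142.0, 135.0, 257.0, 415.0, 561.0, 360.0, 506.0, 302.0, 95.0, 0.0 m³/s; ΣQ_DR = 2826 m³/s, peak = 561.0 m³/s.
Runoff depth d = ΣQ_DR·Δt / A = 2826 × 3600 / (678 km²) = 15.01 mm.
The 1-cm UH is the DRH scaled by (10 mm)/d, so U_p = 561.0 × 10/15.01 = 374 m³/s.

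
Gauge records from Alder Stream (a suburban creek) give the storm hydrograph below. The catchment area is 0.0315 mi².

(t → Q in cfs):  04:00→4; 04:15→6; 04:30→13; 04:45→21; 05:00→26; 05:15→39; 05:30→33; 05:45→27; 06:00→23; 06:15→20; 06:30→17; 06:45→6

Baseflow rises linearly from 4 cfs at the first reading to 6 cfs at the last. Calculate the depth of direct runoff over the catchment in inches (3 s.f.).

Direct runoff: 0.00, 1.82, 8.64, 16.45, 21.27, 34.09, 27.91, 21.73, 17.55, 14.36, 11.18, 0.00 cfs; ΣQ_DR = 175.0 cfs.
V = ΣQ_DR · Δt = 175.0 × 900 s = 1.575 × 10^5 ft³.
Over A = 0.0315 mi², depth = V / A = 2.15 in.

d ≈ 2.15 in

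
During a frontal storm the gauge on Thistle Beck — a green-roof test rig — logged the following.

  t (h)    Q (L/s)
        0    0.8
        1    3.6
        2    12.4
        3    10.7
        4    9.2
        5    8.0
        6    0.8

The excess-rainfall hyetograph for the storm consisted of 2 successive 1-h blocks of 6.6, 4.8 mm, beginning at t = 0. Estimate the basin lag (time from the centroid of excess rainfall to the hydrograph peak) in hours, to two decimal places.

t_L ≈ 1.08 h

Centroid of excess rainfall: t_c = Σ P_i·t̄_i / ΣP_i = 0.9211 h (block centres at 0.5, 1.5 h).
Hydrograph peak occurs at t = 2 h, so basin lag t_L = 2 − 0.9211 = 1.08 h.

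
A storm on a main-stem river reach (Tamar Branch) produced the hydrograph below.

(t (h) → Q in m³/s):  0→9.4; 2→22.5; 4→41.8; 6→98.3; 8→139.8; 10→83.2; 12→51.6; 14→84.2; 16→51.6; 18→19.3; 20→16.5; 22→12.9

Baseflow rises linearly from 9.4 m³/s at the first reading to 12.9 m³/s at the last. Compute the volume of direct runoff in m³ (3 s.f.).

V ≈ 3.58 × 10^6 m³

Direct-runoff ordinates (Q − Q_b): 0.00, 12.78, 31.76, 87.95, 129.13, 72.21, 40.29, 72.57, 39.65, 7.04, 3.92, 0.00 m³/s.
ΣQ_DR = 497.3 m³/s.
With Δt = 2 h = 7200 s, V = ΣQ_DR · Δt = 497.3 × 7200 = 3.58 × 10^6 m³.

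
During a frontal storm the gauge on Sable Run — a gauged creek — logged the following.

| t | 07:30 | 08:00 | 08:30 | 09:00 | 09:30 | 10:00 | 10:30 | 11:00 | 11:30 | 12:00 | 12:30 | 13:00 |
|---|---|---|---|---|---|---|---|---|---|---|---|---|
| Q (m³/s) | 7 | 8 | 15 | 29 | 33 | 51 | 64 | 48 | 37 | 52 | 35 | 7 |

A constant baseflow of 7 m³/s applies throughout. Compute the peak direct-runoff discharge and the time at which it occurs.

Q_p = 57.0 m³/s at t = 10:30

Subtracting baseflow gives direct-runoff ordinates: 0.0, 1.0, 8.0, 22.0, 26.0, 44.0, 57.0, 41.0, 30.0, 45.0, 28.0, 0.0 m³/s.
The maximum is 57.0 m³/s, occurring at the reading for t = 10:30.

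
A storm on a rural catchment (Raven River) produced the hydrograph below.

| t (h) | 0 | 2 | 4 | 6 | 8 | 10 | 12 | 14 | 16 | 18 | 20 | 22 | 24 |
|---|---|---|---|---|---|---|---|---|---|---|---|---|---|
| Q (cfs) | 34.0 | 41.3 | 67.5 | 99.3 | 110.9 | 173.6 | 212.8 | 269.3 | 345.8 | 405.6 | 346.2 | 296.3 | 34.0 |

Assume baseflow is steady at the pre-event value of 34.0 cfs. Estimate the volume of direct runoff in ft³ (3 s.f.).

V ≈ 1.44 × 10^7 ft³

Direct-runoff ordinates (Q − Q_b): 0.0, 7.3, 33.5, 65.3, 76.9, 139.6, 178.8, 235.3, 311.8, 371.6, 312.2, 262.3, 0.0 cfs.
ΣQ_DR = 1995 cfs.
With Δt = 2 h = 7200 s, V = ΣQ_DR · Δt = 1995 × 7200 = 1.44 × 10^7 ft³.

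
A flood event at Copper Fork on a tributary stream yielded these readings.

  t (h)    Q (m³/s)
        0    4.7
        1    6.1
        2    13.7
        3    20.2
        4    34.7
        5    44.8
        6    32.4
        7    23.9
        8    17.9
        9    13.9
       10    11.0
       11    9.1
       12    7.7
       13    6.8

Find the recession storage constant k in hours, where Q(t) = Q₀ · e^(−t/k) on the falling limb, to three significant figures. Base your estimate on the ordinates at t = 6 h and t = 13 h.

k ≈ 4.48 h

On the falling limb, Q drops from 32.4 to 6.8 m³/s between t = 6 h and t = 13 h (Δt = 7 h).
k = −Δt / ln(Q₂/Q₁) = −7 / ln(6.8/32.4) = 4.48 h.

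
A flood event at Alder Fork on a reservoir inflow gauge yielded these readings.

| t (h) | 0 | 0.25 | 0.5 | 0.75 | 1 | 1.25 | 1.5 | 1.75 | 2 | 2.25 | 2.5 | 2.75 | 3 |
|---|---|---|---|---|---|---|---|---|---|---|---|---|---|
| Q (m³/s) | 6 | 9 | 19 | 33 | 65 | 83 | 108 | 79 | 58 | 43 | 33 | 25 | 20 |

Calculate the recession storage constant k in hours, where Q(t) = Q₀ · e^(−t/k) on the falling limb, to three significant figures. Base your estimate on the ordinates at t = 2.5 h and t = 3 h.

k ≈ 0.998 h

On the falling limb, Q drops from 33 to 20 m³/s between t = 2.5 h and t = 3 h (Δt = 0.5 h).
k = −Δt / ln(Q₂/Q₁) = −0.5 / ln(20/33) = 0.998 h.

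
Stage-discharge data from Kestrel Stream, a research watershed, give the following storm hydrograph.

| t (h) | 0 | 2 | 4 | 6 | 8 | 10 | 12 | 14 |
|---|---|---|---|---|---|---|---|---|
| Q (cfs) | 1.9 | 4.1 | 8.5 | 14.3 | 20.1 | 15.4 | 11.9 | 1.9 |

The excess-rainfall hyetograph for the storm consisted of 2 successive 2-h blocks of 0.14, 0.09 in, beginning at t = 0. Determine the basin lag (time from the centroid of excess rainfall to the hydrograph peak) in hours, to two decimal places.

t_L ≈ 6.22 h

Centroid of excess rainfall: t_c = Σ P_i·t̄_i / ΣP_i = 1.7826 h (block centres at 1, 3 h).
Hydrograph peak occurs at t = 8 h, so basin lag t_L = 8 − 1.7826 = 6.22 h.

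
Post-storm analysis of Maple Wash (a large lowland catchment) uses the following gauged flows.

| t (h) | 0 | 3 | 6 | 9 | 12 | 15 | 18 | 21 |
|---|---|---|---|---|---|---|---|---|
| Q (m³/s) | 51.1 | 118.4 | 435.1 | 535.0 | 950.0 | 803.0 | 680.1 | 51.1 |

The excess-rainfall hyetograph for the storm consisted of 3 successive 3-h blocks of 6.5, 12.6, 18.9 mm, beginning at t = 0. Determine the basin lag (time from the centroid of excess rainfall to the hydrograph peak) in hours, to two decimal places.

t_L ≈ 6.52 h

Centroid of excess rainfall: t_c = Σ P_i·t̄_i / ΣP_i = 5.4789 h (block centres at 1.5, 4.5, 7.5 h).
Hydrograph peak occurs at t = 12 h, so basin lag t_L = 12 − 5.4789 = 6.52 h.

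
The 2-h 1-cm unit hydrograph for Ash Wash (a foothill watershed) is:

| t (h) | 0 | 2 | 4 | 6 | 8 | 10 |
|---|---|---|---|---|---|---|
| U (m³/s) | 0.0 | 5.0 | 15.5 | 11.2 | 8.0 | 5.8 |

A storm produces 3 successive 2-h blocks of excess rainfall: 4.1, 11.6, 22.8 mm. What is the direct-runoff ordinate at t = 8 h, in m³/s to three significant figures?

Q ≈ 51.6 m³/s

By discrete convolution, Q_j = Σ (P_i / 10 mm) · U_{j−i}.
At t = 8 h (j=4): Q = (4.1/10)·8.0 + (11.6/10)·11.2 + (22.8/10)·15.5 = 51.6 m³/s.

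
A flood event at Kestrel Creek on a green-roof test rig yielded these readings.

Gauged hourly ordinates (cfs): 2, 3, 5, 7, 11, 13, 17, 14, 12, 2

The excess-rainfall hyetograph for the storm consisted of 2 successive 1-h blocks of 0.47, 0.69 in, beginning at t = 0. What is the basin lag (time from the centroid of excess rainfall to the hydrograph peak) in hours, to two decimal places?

Centroid of excess rainfall: t_c = Σ P_i·t̄_i / ΣP_i = 1.0948 h (block centres at 0.5, 1.5 h).
Hydrograph peak occurs at t = 6 h, so basin lag t_L = 6 − 1.0948 = 4.91 h.

t_L ≈ 4.91 h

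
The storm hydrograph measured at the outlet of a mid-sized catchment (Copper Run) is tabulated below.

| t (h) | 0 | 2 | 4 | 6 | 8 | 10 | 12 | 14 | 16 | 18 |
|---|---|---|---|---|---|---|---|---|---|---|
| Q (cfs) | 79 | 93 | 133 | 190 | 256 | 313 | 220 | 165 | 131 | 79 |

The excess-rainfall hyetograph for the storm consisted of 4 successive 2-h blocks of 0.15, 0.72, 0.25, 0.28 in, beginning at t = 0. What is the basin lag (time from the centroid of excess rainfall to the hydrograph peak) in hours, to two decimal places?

Centroid of excess rainfall: t_c = Σ P_i·t̄_i / ΣP_i = 3.9429 h (block centres at 1, 3, 5, 7 h).
Hydrograph peak occurs at t = 10 h, so basin lag t_L = 10 − 3.9429 = 6.06 h.

t_L ≈ 6.06 h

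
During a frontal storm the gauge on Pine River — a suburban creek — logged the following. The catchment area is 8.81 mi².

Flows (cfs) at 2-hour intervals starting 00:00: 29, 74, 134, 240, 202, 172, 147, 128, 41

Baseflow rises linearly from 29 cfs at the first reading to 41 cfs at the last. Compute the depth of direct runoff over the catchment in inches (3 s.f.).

Direct runoff: 0.00, 43.50, 102.00, 206.50, 167.00, 135.50, 109.00, 88.50, 0.00 cfs; ΣQ_DR = 852.0 cfs.
V = ΣQ_DR · Δt = 852.0 × 7200 s = 6.134 × 10^6 ft³.
Over A = 8.81 mi², depth = V / A = 0.300 in.

d ≈ 0.300 in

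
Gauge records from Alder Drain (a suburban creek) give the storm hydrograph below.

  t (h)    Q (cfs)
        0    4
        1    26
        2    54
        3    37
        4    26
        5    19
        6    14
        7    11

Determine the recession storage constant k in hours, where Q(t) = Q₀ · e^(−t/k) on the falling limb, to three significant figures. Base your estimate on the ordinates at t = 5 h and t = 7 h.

On the falling limb, Q drops from 19 to 11 cfs between t = 5 h and t = 7 h (Δt = 2 h).
k = −Δt / ln(Q₂/Q₁) = −2 / ln(11/19) = 3.66 h.

k ≈ 3.66 h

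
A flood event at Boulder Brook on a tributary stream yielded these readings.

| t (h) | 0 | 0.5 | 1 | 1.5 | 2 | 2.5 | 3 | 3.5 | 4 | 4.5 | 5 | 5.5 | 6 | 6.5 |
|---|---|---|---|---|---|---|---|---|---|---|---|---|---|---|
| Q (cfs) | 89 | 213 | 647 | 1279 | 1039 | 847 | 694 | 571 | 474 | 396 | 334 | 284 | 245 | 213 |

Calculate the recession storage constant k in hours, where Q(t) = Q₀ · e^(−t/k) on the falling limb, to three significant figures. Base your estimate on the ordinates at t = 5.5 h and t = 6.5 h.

On the falling limb, Q drops from 284 to 213 cfs between t = 5.5 h and t = 6.5 h (Δt = 1 h).
k = −Δt / ln(Q₂/Q₁) = −1 / ln(213/284) = 3.48 h.

k ≈ 3.48 h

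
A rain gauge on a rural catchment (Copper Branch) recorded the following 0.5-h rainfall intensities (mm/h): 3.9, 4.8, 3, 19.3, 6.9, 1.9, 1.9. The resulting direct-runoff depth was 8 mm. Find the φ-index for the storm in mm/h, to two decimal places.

Only the 2 blocks with intensity above φ contribute runoff: 19.3, 6.9 mm/h.
Σ(I−φ)·Δt = d  ⇒  (19.3+6.9 − 2φ)·0.5 = 8
φ = (26.20 − 8/0.5) / 2 = 5.10 mm/h.

φ ≈ 5.10 mm/h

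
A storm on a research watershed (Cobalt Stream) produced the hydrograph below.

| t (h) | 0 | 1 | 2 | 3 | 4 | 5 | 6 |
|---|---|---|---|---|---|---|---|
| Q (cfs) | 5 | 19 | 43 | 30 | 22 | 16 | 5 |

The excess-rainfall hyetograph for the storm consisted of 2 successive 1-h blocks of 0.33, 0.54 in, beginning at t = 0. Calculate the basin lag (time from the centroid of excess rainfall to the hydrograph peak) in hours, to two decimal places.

Centroid of excess rainfall: t_c = Σ P_i·t̄_i / ΣP_i = 1.1207 h (block centres at 0.5, 1.5 h).
Hydrograph peak occurs at t = 2 h, so basin lag t_L = 2 − 1.1207 = 0.88 h.

t_L ≈ 0.88 h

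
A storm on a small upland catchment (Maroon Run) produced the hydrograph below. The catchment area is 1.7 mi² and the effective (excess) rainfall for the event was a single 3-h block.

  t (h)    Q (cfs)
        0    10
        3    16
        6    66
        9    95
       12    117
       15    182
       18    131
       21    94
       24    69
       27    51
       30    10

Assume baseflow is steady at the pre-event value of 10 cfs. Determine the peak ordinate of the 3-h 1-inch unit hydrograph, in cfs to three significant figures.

Direct runoff: 0.0, 6.0, 56.0, 85.0, 107.0, 172.0, 121.0, 84.0, 59.0, 41.0, 0.0 cfs; ΣQ_DR = 731.0 cfs, peak = 172.0 cfs.
Runoff depth d = ΣQ_DR·Δt / A = 731.0 × 10800 / (1.7 mi²) = 1.999 in.
The 1-inch UH is the DRH scaled by (1 in)/d, so U_p = 172.0 × 1/1.999 = 86.0 cfs.

U_p ≈ 86.0 cfs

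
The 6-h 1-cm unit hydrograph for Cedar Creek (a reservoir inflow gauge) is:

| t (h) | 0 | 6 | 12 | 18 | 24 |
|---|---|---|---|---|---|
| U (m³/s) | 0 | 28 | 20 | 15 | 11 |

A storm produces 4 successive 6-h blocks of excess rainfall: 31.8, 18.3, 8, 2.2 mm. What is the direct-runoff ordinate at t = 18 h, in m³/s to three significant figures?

By discrete convolution, Q_j = Σ (P_i / 10 mm) · U_{j−i}.
At t = 18 h (j=3): Q = (31.8/10)·15 + (18.3/10)·20 + (8/10)·28 + (2.2/10)·0 = 107 m³/s.

Q ≈ 107 m³/s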